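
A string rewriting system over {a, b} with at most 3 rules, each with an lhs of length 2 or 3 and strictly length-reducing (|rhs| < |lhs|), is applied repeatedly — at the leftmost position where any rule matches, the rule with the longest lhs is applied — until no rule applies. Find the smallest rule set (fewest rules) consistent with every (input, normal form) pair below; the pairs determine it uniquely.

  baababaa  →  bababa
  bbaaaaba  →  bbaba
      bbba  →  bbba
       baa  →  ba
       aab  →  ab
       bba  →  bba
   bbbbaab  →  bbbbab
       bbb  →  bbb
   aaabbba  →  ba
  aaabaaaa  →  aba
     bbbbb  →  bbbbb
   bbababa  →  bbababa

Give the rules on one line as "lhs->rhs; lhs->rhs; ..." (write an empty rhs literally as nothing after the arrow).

  | baababaa => bababaa => bababa
  | bbaaaaba => bbaaaba => bbaaba => bbaba
  | bbba
  | baa => ba

aa->a; abb->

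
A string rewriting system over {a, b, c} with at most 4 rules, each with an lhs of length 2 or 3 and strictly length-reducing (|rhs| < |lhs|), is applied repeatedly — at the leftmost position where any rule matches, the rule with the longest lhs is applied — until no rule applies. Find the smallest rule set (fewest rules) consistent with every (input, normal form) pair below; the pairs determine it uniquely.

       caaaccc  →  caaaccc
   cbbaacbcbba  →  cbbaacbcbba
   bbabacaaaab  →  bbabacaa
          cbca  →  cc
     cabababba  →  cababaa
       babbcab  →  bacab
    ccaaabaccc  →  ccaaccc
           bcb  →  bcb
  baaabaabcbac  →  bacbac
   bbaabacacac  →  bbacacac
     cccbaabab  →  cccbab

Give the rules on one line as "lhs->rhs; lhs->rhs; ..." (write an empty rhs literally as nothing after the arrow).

aab->; abb->a; bca->c

  | caaaccc
  | cbbaacbcbba
  | bbabacaaaab => bbabacaa
  | cbca => cc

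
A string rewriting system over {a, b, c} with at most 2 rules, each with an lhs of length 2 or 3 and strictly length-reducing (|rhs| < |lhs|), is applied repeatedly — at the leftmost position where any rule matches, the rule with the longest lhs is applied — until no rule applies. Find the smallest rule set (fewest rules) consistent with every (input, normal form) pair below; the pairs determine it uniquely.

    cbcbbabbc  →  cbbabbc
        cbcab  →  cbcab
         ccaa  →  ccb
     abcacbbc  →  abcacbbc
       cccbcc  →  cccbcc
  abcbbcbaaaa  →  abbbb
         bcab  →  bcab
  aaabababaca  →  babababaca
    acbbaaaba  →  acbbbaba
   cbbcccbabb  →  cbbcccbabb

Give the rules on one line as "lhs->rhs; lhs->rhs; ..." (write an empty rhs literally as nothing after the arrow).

aa->b; bcb->b

  | cbcbbabbc => cbbabbc
  | cbcab
  | ccaa => ccb
  | abcacbbc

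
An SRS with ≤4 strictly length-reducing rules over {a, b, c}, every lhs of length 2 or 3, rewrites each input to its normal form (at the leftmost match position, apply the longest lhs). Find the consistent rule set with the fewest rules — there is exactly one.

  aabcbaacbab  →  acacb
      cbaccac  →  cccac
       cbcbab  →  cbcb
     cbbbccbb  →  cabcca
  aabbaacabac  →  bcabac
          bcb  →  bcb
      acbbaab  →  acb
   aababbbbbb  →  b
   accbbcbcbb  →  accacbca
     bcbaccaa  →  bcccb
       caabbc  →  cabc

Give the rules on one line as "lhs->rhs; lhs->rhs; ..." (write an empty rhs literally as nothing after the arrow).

aa->b; bb->a; cba->c

  | aabcbaacbab => bbcbaacbab => acbaacbab => acacbab => acacb
  | cbaccac => cccac
  | cbcbab => cbcb
  | cbbbccbb => cabccbb => cabcca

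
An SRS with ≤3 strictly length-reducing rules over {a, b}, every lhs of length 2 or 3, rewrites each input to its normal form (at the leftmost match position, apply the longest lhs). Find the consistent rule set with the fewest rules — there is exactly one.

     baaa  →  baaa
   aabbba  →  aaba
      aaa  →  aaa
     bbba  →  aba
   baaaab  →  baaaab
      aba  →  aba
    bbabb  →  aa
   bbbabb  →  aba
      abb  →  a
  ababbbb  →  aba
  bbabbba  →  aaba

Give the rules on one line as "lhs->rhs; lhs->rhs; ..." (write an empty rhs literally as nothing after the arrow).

  | baaa
  | aabbba => aaba
  | aaa
  | bbba => aba

abb->a; bb->a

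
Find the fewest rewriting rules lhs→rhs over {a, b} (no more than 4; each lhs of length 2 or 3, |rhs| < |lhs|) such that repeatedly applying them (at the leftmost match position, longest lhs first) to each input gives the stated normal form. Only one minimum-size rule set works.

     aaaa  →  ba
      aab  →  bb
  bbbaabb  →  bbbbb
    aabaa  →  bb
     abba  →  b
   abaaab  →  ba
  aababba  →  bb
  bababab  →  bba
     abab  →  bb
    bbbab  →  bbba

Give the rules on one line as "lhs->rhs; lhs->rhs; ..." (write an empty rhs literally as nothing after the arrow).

aa->b; aaa->b; ab->a; baa->b

  | aaaa => ba
  | aab => bb
  | bbbaabb => bbbbb
  | aabaa => bbaa => bb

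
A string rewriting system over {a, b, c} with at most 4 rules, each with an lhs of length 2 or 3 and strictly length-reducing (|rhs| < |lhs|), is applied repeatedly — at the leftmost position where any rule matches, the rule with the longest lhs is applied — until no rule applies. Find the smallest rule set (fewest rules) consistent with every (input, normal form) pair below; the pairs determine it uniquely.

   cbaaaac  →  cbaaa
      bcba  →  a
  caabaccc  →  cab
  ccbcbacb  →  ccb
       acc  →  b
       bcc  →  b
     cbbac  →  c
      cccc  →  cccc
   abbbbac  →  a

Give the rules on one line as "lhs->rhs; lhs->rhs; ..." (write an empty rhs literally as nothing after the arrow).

ac->; acc->bc; bb->; bc->b

  | cbaaaac => cbaaa
  | bcba => bba => a
  | caabaccc => caabbcc => caacc => cabc => cab
  | ccbcbacb => ccbbacb => ccacb => ccb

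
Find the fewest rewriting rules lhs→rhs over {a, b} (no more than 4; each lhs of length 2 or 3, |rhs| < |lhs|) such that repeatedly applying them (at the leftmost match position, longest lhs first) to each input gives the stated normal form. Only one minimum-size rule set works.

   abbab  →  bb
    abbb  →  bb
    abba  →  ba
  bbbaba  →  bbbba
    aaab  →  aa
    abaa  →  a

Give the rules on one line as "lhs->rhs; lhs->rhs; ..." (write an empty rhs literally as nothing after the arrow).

ab->; aba->; bab->bb

  | abbab => bab => bb
  | abbb => bb
  | abba => ba
  | bbbaba => bbbba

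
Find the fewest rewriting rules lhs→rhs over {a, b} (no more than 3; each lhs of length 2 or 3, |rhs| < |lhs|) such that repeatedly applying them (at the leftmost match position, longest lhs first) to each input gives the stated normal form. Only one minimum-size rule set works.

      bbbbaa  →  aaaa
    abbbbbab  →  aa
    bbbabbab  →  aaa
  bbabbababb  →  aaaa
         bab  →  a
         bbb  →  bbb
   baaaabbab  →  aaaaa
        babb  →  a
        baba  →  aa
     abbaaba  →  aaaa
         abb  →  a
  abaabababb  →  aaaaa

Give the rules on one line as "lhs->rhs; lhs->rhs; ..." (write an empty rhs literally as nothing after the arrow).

  | bbbbaa => bbaaa => aaaa
  | abbbbbab => abbbbab => abbbab => abbab => abab => aab => aa
  | bbbabbab => baabbab => aabbab => aabab => aaab => aaa
  | bbabbababb => aabbababb => aabababb => aaababb => aaaabb => aaaab => aaaa

ab->a; ba->a; bba->aa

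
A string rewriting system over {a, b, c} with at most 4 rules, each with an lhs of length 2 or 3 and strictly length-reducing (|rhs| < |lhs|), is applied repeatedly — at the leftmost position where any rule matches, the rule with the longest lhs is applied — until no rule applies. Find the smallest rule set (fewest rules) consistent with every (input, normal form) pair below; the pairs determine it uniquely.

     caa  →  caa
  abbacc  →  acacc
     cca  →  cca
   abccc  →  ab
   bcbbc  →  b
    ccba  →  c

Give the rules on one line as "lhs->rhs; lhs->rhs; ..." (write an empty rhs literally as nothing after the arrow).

  | caa
  | abbacc => acacc
  | cca
  | abccc => ab

bb->c; cba->; ccc->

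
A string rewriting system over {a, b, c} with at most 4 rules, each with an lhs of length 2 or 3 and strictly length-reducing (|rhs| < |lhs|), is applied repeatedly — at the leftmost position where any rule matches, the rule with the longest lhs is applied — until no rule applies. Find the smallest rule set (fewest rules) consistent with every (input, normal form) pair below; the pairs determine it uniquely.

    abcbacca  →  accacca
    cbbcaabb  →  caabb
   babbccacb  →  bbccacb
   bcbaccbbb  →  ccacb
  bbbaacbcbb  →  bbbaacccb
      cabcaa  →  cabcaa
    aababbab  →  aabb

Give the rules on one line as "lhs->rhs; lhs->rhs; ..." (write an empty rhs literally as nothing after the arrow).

  | abcbacca => accacca
  | cbbcaabb => caabb
  | babbccacb => bbccacb
  | bcbaccbbb => ccaccbbb => ccacb

bab->b; bcb->cc; cbb->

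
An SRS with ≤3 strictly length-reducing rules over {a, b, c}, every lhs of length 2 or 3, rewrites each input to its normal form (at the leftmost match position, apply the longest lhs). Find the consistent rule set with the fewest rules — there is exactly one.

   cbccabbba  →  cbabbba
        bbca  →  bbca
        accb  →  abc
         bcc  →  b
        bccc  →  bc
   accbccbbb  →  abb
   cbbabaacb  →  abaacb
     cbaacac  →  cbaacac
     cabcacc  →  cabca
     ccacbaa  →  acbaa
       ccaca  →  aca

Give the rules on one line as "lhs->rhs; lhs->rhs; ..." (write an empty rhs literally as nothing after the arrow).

cbb->; cc->; ccb->bc

  | cbccabbba => cbabbba
  | bbca
  | accb => abc
  | bcc => b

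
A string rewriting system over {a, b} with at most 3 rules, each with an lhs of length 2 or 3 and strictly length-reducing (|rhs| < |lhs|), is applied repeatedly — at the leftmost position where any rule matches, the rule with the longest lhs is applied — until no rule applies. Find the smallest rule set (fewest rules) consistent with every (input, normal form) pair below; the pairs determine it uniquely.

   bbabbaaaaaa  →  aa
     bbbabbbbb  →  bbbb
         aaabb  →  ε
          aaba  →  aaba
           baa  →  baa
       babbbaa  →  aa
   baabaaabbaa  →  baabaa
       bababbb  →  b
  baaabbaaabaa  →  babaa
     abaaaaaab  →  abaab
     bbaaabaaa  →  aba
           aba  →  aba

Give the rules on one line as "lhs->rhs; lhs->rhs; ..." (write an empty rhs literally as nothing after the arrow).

aaa->a; abb->; bba->a

  | bbabbaaaaaa => abbaaaaaa => aaaaaa => aaaa => aa
  | bbbabbbbb => babbbbb => bbbb
  | aaabb => abb => ε
  | aaba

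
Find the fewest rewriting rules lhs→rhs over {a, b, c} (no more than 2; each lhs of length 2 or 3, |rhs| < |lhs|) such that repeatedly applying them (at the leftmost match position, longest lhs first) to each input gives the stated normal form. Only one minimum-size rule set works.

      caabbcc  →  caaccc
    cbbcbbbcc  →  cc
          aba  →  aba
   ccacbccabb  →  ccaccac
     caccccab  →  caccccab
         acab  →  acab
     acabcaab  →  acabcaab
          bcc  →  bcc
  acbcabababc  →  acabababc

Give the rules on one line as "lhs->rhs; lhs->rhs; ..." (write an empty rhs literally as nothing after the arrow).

  | caabbcc => caaccc
  | cbbcbbbcc => bcbbbcc => bbbcc => cbcc => cc
  | aba
  | ccacbccabb => ccaccabb => ccaccac

bb->c; cb->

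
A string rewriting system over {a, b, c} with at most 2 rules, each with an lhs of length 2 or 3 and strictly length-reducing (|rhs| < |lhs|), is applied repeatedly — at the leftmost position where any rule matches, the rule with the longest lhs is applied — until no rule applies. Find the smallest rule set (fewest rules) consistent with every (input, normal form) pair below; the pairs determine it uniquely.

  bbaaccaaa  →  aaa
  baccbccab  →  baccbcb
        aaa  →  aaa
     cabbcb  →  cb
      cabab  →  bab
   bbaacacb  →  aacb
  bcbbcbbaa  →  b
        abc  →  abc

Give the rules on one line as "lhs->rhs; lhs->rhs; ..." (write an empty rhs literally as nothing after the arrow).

  | bbaaccaaa => aaccaaa => aacaa => aaa
  | baccbccab => baccbcb
  | aaa
  | cabbcb => bbcb => cb

bb->; ca->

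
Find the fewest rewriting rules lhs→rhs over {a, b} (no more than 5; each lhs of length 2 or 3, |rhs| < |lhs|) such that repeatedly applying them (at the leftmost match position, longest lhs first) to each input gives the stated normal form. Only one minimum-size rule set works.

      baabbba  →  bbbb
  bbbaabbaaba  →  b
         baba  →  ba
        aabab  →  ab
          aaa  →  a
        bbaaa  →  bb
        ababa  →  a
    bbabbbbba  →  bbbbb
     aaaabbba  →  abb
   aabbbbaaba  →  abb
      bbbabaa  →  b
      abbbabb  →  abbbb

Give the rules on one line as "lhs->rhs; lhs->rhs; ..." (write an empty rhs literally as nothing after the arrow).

aa->a; aba->a; baa->bb; bba->b

  | baabbba => bbbbba => bbbb
  | bbbaabbaaba => bbabbaaba => bbbaaba => bbaba => bba => b
  | baba => ba
  | aabab => abab => ab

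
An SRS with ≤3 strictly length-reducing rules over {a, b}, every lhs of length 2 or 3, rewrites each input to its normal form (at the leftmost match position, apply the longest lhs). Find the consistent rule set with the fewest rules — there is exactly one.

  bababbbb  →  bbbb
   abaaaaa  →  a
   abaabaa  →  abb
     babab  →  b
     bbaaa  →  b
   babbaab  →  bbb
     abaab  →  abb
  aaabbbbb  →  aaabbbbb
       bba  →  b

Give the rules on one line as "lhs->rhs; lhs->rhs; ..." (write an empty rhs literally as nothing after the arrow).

  | bababbbb => babbbb => bbbb
  | abaaaaa => abaaa => aba => a
  | abaabaa => abbaa => abb
  | babab => bab => b

ba->; baa->b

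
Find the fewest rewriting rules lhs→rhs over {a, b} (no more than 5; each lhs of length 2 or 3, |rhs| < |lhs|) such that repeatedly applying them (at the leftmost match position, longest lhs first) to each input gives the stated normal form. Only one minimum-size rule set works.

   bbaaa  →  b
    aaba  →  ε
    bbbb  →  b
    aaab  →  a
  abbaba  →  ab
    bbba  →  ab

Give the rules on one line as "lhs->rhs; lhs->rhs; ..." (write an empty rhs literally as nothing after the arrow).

aa->b; ba->b; bb->a; bba->

  | bbaaa => aa => b
  | aaba => bba => ε
  | bbbb => abb => aa => b
  | aaab => bab => bb => a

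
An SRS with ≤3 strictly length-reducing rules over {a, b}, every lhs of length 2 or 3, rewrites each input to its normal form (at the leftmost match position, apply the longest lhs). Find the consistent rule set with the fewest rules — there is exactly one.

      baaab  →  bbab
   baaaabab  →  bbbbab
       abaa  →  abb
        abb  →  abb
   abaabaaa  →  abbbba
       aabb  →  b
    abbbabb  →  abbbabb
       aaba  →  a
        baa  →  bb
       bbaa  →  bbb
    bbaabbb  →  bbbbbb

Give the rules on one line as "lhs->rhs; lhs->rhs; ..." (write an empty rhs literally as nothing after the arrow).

aab->; baa->bb

  | baaab => bbab
  | baaaabab => bbaabab => bbbbab
  | abaa => abb
  | abb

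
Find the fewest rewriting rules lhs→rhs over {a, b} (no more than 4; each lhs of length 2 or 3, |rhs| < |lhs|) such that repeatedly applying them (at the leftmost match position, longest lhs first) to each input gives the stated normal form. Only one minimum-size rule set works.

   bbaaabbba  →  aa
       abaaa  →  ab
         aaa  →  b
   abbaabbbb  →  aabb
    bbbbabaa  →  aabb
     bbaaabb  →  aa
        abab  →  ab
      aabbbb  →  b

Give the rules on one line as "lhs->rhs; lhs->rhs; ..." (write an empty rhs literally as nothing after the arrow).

aaa->b; ba->; baa->bb; bbb->aa

  | bbaaabbba => bbbabbba => aaabbba => bbbba => aaba => aa
  | abaaa => abba => ab
  | aaa => b
  | abbaabbbb => abbbbbbb => aaabbbb => bbbbb => aabb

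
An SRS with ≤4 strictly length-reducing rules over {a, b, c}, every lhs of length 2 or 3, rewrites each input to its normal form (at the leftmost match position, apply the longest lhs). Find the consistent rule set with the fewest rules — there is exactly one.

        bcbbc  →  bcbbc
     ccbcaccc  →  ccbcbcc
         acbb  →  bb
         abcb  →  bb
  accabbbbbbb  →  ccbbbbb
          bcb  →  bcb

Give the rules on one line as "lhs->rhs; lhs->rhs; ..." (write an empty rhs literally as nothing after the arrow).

  | bcbbc
  | ccbcaccc => ccbcbcc
  | acbb => bb
  | abcb => bb

abb->c; abc->b; ac->; cac->cb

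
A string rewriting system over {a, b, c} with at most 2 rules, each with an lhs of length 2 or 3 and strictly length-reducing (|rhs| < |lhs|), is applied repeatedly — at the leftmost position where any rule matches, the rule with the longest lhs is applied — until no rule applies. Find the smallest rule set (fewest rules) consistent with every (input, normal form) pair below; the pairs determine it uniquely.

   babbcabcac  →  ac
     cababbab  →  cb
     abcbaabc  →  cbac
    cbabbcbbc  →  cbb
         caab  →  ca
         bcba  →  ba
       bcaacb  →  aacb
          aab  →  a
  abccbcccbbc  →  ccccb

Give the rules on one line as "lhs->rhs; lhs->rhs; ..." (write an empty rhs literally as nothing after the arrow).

ab->; bc->

  | babbcabcac => bbcabcac => babcac => bcac => ac
  | cababbab => cabbab => cbab => cb
  | abcbaabc => cbaabc => cbac
  | cbabbcbbc => cbbcbbc => cbbbc => cbb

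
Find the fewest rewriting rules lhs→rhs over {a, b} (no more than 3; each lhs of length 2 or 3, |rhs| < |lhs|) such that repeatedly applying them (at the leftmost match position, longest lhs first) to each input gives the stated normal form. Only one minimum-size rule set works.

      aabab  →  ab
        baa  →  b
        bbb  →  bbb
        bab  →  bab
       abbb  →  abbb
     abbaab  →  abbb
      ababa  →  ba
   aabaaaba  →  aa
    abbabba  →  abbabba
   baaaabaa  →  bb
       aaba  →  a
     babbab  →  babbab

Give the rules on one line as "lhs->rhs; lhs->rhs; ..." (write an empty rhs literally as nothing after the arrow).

  | aabab => ab
  | baa => b
  | bbb
  | bab

aba->; baa->b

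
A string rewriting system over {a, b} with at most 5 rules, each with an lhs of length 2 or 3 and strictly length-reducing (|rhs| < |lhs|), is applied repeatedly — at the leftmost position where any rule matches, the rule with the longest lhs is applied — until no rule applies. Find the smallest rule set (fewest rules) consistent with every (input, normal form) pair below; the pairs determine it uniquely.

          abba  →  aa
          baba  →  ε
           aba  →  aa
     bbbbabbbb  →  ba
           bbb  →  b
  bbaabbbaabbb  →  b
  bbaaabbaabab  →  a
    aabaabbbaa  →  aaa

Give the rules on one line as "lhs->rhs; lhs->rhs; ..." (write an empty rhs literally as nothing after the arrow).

  | abba => aba => aa
  | baba => baa => ε
  | aba => aa
  | bbbbabbbb => bbbabbbb => bbabbbb => babbbb => babbb => babb => bab => ba

aab->ab; ab->a; baa->; bb->b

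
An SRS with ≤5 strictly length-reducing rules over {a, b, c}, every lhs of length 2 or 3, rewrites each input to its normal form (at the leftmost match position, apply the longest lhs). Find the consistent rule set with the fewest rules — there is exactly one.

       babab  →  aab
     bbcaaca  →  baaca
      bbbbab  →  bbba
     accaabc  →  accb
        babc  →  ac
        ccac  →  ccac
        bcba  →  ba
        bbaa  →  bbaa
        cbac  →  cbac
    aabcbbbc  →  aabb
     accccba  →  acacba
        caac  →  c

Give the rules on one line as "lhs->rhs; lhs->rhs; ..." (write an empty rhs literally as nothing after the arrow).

bab->a; bc->; caa->cb; ccc->ca

  | babab => aab
  | bbcaaca => baaca
  | bbbbab => bbba
  | accaabc => accbbc => accb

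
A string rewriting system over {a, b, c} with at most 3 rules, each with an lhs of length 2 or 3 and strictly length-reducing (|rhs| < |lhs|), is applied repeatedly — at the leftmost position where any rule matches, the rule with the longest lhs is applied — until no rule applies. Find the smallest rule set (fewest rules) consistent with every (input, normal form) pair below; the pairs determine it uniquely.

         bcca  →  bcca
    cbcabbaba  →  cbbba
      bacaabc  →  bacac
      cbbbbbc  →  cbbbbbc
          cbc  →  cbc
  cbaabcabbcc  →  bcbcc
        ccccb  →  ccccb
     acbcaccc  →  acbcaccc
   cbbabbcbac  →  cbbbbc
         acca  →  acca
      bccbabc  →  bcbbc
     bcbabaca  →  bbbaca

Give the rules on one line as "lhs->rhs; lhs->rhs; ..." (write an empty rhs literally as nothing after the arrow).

ab->; cba->b

  | bcca
  | cbcabbaba => cbcbaba => cbbba
  | bacaabc => bacac
  | cbbbbbc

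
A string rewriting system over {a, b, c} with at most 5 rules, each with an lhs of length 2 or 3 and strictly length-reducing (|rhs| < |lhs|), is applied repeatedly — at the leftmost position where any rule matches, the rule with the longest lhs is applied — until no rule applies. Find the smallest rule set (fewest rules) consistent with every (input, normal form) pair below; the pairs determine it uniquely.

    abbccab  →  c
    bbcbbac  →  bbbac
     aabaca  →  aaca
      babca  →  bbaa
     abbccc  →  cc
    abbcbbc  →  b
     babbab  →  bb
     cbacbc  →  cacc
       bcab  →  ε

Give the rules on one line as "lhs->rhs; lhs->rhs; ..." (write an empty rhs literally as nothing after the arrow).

  | abbccab => bccab => cab => c
  | bbcbbac => bbbac
  | aabaca => aaca
  | babca => bbaa

ab->; abc->ba; bc->; cb->c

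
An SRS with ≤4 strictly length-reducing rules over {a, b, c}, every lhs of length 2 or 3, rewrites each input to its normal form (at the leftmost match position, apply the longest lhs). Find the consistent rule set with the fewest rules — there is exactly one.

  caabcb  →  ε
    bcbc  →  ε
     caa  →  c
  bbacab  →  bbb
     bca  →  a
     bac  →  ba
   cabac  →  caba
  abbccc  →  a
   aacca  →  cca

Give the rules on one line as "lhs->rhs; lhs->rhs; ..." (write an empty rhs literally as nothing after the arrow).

aa->; ac->a; bc->; cb->

  | caabcb => cbcb => cb => ε
  | bcbc => bc => ε
  | caa => c
  | bbacab => bbaab => bbb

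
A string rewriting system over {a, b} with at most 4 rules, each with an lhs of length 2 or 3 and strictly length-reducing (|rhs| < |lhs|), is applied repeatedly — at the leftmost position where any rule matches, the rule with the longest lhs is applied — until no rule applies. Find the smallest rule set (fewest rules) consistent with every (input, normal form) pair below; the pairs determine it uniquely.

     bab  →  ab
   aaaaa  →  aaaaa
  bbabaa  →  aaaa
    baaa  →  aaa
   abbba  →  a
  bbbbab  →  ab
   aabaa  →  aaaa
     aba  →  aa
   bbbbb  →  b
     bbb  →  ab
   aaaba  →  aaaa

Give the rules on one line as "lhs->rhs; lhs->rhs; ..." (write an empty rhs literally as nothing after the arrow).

abb->; ba->a; bb->a

  | bab => ab
  | aaaaa
  | bbabaa => aabaa => aaaa
  | baaa => aaa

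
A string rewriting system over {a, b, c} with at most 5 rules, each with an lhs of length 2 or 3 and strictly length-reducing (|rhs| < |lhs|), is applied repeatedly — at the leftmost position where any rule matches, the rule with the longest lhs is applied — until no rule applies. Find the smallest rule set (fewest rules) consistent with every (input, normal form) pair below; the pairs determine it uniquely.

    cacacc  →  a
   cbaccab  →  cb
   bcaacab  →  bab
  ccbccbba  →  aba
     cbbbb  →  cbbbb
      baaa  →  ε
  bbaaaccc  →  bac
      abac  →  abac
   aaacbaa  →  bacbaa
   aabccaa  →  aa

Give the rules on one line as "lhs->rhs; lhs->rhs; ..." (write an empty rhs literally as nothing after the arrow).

aaa->ba; bba->; ca->; cc->a

  | cacacc => cacc => cc => a
  | cbaccab => cbaaab => cbbab => cb
  | bcaacab => bacab => bab
  | ccbccbba => abccbba => ababba => aba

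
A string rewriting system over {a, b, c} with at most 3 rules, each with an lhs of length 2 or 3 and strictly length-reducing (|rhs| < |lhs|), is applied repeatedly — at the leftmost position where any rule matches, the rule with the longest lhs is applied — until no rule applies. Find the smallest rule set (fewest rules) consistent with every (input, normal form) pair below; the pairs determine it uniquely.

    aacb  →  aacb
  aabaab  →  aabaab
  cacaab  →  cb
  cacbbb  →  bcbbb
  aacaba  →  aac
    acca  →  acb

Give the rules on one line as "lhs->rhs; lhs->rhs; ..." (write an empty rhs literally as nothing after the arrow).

bba->c; ca->b

  | aacb
  | aabaab
  | cacaab => bcaab => bbab => cb
  | cacbbb => bcbbb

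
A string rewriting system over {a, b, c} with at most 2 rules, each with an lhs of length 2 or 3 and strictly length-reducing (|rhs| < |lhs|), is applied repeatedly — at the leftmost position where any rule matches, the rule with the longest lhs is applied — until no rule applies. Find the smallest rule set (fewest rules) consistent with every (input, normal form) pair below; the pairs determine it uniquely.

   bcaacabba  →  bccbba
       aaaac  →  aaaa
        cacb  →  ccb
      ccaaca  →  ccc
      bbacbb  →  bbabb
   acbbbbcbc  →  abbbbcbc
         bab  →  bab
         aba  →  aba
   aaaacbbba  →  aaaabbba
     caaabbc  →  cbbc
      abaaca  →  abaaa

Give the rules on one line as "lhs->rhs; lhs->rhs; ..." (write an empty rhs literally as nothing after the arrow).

  | bcaacabba => bcacabba => bccabba => bccbba
  | aaaac => aaaa
  | cacb => ccb
  | ccaaca => ccaca => ccca => ccc

ac->a; ca->c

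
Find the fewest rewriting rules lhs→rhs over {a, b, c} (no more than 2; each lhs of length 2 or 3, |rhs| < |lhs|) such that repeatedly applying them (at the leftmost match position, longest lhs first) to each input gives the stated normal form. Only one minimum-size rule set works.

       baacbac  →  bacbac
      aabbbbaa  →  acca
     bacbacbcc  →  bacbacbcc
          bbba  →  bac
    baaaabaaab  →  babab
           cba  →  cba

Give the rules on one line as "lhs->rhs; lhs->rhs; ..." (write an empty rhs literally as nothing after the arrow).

  | baacbac => bacbac
  | aabbbbaa => abbbbaa => abbaca => aacca => acca
  | bacbacbcc
  | bbba => bac

aa->a; bba->ac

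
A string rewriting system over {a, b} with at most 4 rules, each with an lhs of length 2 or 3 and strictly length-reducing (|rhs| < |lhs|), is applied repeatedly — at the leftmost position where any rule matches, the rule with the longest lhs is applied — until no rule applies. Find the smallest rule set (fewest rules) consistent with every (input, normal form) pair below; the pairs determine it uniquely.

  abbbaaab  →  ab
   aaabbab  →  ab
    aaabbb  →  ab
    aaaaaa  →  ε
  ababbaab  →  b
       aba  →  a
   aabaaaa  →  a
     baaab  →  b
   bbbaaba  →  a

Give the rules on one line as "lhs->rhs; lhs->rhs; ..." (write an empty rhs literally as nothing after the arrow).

aa->; ba->; bb->b

  | abbbaaab => abbaaab => abaaab => aaab => ab
  | aaabbab => abbab => abab => ab
  | aaabbb => abbb => abb => ab
  | aaaaaa => aaaa => aa => ε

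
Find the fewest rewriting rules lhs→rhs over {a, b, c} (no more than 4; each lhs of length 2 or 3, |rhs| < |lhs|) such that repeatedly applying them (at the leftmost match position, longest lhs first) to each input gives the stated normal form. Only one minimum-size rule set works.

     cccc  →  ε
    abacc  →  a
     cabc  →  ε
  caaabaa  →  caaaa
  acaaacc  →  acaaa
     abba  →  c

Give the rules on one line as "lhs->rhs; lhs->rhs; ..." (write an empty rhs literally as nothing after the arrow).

  | cccc => cc => ε
  | abacc => acc => a
  | cabc => cc => ε
  | caaabaa => caaaa

ab->; ba->c; cc->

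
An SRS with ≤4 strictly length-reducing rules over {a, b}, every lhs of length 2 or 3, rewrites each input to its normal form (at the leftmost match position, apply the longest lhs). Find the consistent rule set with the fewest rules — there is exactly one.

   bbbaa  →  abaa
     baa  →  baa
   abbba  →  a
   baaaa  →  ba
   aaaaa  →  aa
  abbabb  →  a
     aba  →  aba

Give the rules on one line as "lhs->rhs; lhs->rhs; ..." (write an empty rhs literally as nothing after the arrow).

aaa->; aab->; bb->a

  | bbbaa => abaa
  | baa
  | abbba => aaba => a
  | baaaa => ba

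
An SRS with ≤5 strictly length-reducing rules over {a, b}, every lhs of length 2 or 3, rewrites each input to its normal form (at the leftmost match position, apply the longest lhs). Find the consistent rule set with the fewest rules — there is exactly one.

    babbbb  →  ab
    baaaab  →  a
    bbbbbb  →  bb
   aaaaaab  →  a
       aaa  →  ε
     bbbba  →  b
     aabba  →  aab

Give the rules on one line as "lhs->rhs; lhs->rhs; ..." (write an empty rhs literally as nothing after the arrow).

  | babbbb => abbb => ab
  | baaaab => aaab => bab => a
  | bbbbbb => bbbb => bb
  | aaaaaab => baaaab => aaab => bab => a

aaa->ba; ba->; bab->a; bbb->b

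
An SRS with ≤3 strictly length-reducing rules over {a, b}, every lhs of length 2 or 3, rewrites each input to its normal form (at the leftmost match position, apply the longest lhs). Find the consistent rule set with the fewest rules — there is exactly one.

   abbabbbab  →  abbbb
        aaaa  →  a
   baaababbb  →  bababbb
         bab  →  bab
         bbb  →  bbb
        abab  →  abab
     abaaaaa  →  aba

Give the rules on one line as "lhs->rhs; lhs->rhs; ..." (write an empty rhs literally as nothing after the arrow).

  | abbabbbab => abbbbab => abbbb
  | aaaa => aaa => aa => a
  | baaababbb => baababbb => bababbb
  | bab

aa->a; bba->b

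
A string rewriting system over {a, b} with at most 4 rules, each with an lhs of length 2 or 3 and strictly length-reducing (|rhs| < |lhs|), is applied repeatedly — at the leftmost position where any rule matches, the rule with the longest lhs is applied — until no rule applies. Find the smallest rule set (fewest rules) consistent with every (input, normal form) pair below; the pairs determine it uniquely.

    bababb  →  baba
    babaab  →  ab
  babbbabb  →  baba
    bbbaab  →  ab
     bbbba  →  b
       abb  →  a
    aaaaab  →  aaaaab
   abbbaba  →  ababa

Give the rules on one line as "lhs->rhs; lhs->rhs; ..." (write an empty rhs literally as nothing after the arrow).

baa->a; bb->; bba->b

  | bababb => baba
  | babaab => baab => ab
  | babbbabb => bababb => baba
  | bbbaab => baab => ab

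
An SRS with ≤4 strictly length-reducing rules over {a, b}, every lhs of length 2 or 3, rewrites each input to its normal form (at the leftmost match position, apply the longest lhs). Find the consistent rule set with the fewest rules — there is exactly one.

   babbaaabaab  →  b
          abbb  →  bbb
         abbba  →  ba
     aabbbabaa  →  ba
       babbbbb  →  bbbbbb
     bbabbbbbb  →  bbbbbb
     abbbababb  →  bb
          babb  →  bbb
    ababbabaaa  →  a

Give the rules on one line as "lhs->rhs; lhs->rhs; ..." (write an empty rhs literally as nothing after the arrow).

aa->a; aab->; ab->b; bba->a

  | babbaaabaab => bbbaaabaab => baaabaab => baabaab => baab => b
  | abbb => bbb
  | abbba => bbba => ba
  | aabbbabaa => bbabaa => abaa => baa => ba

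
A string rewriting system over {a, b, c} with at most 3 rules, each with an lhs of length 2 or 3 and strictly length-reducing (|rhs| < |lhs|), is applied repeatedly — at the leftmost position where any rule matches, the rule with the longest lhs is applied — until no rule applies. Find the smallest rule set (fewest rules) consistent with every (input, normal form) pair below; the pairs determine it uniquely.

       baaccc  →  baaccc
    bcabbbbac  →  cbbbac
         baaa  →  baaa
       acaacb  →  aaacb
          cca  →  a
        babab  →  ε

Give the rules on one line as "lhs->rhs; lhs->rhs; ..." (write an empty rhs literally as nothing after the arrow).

  | baaccc
  | bcabbbbac => babbbbac => cbbbac
  | baaa
  | acaacb => aaacb

ab->; bab->c; ca->a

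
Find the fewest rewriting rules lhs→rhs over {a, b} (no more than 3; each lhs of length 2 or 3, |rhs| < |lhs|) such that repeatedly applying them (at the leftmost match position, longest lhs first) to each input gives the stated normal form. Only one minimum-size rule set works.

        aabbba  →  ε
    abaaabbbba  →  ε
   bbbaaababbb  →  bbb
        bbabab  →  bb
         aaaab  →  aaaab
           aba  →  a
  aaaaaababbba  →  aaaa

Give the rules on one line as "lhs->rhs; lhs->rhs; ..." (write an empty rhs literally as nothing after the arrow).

abb->b; ba->

  | aabbba => abba => ba => ε
  | abaaabbbba => aaabbbba => aabbba => abba => ba => ε
  | bbbaaababbb => bbaababbb => bababbb => babbb => bbb
  | bbabab => bbab => bb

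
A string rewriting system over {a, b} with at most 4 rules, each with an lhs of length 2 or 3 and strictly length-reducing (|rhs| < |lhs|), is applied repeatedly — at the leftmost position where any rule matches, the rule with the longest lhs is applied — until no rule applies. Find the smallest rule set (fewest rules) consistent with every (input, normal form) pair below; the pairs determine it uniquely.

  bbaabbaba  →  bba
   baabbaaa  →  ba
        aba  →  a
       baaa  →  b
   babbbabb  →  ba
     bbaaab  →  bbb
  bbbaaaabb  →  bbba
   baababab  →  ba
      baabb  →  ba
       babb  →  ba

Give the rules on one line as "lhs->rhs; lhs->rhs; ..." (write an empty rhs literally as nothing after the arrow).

  | bbaabbaba => bbabbaba => bbababa => bbaaba => bbaba => bbaa => bba
  | baabbaaa => babbaaa => babaaa => baaaa => ba
  | aba => aa => a
  | baaa => b

aa->a; aaa->; ab->a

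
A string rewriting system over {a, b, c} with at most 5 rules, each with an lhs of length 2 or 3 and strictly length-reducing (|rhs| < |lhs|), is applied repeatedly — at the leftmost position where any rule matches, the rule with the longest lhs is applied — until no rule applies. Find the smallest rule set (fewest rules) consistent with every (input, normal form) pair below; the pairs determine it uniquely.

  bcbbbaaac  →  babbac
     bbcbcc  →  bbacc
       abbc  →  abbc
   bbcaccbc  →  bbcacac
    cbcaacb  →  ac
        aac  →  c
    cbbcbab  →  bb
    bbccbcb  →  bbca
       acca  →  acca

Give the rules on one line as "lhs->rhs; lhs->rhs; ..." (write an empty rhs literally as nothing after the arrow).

aa->; bcb->ba; cb->; cbc->ac

  | bcbbbaaac => babbaaac => babbac
  | bbcbcc => bbacc
  | abbc
  | bbcaccbc => bbcacac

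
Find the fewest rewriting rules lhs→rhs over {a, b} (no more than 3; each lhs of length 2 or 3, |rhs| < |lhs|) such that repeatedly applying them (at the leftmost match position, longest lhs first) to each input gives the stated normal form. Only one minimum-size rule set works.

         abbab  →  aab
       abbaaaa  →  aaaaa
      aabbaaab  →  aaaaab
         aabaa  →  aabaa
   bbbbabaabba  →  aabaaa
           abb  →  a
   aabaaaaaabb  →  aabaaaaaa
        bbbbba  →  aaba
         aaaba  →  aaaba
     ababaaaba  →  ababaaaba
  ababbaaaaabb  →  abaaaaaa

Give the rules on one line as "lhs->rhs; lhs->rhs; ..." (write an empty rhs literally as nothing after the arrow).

  | abbab => aab
  | abbaaaa => aaaaa
  | aabbaaab => aaaaab
  | aabaa

bb->; bbb->ab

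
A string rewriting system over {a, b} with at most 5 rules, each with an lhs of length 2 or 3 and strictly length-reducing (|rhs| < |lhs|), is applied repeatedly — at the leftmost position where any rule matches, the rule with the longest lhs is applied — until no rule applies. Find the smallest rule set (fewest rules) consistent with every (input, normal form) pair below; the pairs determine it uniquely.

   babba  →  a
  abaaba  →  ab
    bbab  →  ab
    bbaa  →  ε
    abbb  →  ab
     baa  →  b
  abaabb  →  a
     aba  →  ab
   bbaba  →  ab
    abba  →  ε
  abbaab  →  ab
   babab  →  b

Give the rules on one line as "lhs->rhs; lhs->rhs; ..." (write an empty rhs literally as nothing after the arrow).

aa->; ba->b; bab->b; bb->

  | babba => bba => a
  | abaaba => ababa => aba => ab
  | bbab => ab
  | bbaa => aa => ε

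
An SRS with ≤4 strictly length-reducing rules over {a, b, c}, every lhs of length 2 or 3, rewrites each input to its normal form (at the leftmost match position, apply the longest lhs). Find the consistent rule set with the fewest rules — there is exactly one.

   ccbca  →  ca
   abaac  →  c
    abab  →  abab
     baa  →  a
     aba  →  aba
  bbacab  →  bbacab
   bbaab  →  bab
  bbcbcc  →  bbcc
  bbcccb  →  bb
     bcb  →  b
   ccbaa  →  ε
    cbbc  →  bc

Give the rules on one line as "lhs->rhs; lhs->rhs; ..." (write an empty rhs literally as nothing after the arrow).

aa->; baa->a; cb->; ccb->cb

  | ccbca => cbca => ca
  | abaac => aac => c
  | abab
  | baa => a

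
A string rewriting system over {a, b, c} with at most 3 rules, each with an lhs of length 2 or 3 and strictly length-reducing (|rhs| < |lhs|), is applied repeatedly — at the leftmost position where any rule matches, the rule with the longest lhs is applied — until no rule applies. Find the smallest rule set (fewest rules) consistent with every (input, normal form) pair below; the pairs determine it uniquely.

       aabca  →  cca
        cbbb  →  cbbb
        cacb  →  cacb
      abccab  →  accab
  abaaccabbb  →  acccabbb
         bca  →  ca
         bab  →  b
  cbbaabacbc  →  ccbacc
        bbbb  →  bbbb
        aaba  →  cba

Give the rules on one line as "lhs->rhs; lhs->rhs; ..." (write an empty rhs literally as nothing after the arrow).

  | aabca => cbca => cca
  | cbbb
  | cacb
  | abccab => accab

aa->c; bab->b; bc->c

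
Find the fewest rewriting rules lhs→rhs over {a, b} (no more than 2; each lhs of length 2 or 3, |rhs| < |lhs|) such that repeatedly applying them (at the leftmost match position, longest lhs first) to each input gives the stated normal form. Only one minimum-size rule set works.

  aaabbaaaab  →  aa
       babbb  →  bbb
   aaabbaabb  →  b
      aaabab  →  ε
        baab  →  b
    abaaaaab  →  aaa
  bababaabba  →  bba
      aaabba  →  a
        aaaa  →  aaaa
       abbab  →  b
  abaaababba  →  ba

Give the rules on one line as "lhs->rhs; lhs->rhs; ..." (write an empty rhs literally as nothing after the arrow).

  | aaabbaaaab => abaaaab => aaaab => aa
  | babbb => bbb
  | aaabbaabb => abaabb => aabb => b
  | aaabab => aab => ε

aab->; ab->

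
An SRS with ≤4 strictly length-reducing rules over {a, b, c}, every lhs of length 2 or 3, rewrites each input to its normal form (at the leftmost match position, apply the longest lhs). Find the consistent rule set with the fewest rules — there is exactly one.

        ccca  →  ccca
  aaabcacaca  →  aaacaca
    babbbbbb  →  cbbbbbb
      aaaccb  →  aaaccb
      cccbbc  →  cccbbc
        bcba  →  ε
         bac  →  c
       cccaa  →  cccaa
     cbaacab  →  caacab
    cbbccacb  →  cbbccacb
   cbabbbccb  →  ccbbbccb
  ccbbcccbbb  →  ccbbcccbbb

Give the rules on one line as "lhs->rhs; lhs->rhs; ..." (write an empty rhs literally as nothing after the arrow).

ba->a; bab->cb; bac->c; bca->

  | ccca
  | aaabcacaca => aaacaca
  | babbbbbb => cbbbbbb
  | aaaccb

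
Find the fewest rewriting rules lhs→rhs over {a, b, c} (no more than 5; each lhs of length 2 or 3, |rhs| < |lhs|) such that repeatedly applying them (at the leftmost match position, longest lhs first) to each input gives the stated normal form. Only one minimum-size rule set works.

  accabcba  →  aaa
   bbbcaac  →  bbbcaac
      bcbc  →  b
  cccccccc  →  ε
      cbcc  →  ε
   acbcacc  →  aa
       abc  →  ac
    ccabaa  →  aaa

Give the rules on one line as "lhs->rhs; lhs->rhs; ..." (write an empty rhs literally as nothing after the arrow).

ab->a; cb->; cbc->cb; cc->

  | accabcba => aabcba => aacba => aaa
  | bbbcaac
  | bcbc => bcb => b
  | cccccccc => cccccc => cccc => cc => ε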